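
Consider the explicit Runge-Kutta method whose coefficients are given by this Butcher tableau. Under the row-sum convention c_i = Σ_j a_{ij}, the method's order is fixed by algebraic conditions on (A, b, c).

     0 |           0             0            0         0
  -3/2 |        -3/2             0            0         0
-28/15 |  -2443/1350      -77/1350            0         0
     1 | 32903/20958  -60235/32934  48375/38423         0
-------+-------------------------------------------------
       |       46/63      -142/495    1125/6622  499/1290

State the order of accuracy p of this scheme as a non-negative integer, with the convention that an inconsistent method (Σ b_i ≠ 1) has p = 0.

4

b = (46/63, -142/495, 1125/6622, 499/1290)
c = (0, -3/2, -28/15, 1)
Ac = (0, 0, 77/900, 785/1996)
Σ b_i: 46/63·1 + (-142/495)·1 + 1125/6622·1 + 499/1290·1 = 1 ✓
b·c: (-142/495)·(-3/2) + 1125/6622·(-28/15) + 499/1290·1 = 1/2 ✓
b·c²: (-142/495)·9/4 + 1125/6622·784/225 + 499/1290·1 = 1/3 ✓
b·Ac: 1125/6622·77/900 + 499/1290·785/1996 = 1/6 ✓
b·c³: (-142/495)·(-27/8) + 1125/6622·(-21952/3375) + 499/1290·1 = 1/4 ✓
b·(c∘Ac): 1125/6622·(-539/3375) + 499/1290·785/1996 = 1/8 ✓
b·Ac²: 1125/6622·(-77/600) + 499/1290·1085/3992 = 1/12 ✓
b·A²c: 499/1290·215/1996 = 1/24 ✓; 4 stages ⇒ order 4.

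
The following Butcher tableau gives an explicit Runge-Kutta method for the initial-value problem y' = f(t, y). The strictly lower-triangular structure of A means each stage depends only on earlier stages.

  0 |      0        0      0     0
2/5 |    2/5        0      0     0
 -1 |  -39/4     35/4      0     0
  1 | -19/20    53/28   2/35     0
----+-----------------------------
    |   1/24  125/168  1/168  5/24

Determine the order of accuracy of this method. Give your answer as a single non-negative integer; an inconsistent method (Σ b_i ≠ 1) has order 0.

b = (1/24, 125/168, 1/168, 5/24)
c = (0, 2/5, -1, 1)
Ac = (0, 0, 7/2, 7/10)
Σ b_i: 1/24·1 + 125/168·1 + 1/168·1 + 5/24·1 = 1 ✓
b·c: 125/168·2/5 + 1/168·(-1) + 5/24·1 = 1/2 ✓
b·c²: 125/168·4/25 + 1/168·1 + 5/24·1 = 1/3 ✓
b·Ac: 1/168·7/2 + 5/24·7/10 = 1/6 ✓
b·c³: 125/168·8/125 + 1/168·(-1) + 5/24·1 = 1/4 ✓
b·(c∘Ac): 1/168·(-7/2) + 5/24·7/10 = 1/8 ✓
b·Ac²: 1/168·7/5 + 5/24·9/25 = 1/12 ✓
b·A²c: 5/24·1/5 = 1/24 ✓; 4 stages ⇒ order 4.

4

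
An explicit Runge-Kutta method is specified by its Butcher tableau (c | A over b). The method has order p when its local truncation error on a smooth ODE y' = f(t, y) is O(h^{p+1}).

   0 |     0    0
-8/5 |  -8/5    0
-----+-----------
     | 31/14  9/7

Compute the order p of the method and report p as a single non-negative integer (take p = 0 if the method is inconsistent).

b = (31/14, 9/7)
c = (0, -8/5)
Σ b_i: 31/14·1 + 9/7·1 = 7/2 ≠ 1 ⇒ order 0.

0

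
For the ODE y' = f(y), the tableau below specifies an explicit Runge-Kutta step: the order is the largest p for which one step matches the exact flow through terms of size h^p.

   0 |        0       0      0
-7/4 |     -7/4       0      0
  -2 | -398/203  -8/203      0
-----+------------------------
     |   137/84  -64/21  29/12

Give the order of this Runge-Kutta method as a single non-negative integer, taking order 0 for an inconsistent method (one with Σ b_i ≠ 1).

3

b = (137/84, -64/21, 29/12)
c = (0, -7/4, -2)
Ac = (0, 0, 2/29)
Σ b_i: 137/84·1 + (-64/21)·1 + 29/12·1 = 1 ✓
b·c: (-64/21)·(-7/4) + 29/12·(-2) = 1/2 ✓
b·c²: (-64/21)·49/16 + 29/12·4 = 1/3 ✓
b·Ac: 29/12·2/29 = 1/6 ✓; 3 stages ⇒ order 3.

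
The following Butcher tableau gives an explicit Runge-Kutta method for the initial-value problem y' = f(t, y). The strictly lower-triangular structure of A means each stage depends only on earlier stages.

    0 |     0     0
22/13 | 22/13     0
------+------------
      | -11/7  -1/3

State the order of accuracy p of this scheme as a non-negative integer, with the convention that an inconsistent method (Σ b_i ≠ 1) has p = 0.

b = (-11/7, -1/3)
c = (0, 22/13)
Σ b_i: (-11/7)·1 + (-1/3)·1 = -40/21 ≠ 1 ⇒ order 0.

0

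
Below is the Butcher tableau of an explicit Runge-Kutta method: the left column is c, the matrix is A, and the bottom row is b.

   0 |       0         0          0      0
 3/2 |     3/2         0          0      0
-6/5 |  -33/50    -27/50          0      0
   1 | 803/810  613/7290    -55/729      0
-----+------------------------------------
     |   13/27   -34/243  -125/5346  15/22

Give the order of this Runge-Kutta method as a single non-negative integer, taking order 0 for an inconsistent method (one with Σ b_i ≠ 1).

b = (13/27, -34/243, -125/5346, 15/22)
c = (0, 3/2, -6/5, 1)
Ac = (0, 0, -81/100, 13/60)
Σ b_i: 13/27·1 + (-34/243)·1 + (-125/5346)·1 + 15/22·1 = 1 ✓
b·c: (-34/243)·3/2 + (-125/5346)·(-6/5) + 15/22·1 = 1/2 ✓
b·c²: (-34/243)·9/4 + (-125/5346)·36/25 + 15/22·1 = 1/3 ✓
b·Ac: (-125/5346)·(-81/100) + 15/22·13/60 = 1/6 ✓
b·c³: (-34/243)·27/8 + (-125/5346)·(-216/125) + 15/22·1 = 1/4 ✓
b·(c∘Ac): (-125/5346)·243/250 + 15/22·13/60 = 1/8 ✓
b·Ac²: (-125/5346)·(-243/200) + 15/22·29/360 = 1/12 ✓
b·A²c: 15/22·11/180 = 1/24 ✓; 4 stages ⇒ order 4.

4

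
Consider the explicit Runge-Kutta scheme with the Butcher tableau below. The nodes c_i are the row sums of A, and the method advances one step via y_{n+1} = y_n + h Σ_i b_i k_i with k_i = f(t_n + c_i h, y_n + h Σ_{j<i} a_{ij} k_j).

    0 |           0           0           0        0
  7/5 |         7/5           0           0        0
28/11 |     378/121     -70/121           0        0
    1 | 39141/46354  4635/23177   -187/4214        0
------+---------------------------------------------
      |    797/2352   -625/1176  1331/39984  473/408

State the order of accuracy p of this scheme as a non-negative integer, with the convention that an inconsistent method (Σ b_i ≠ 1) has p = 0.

b = (797/2352, -625/1176, 1331/39984, 473/408)
c = (0, 7/5, 28/11, 1)
Ac = (0, 0, -98/121, 79/473)
Σ b_i: 797/2352·1 + (-625/1176)·1 + 1331/39984·1 + 473/408·1 = 1 ✓
b·c: (-625/1176)·7/5 + 1331/39984·28/11 + 473/408·1 = 1/2 ✓
b·c²: (-625/1176)·49/25 + 1331/39984·784/121 + 473/408·1 = 1/3 ✓
b·Ac: 1331/39984·(-98/121) + 473/408·79/473 = 1/6 ✓
b·c³: (-625/1176)·343/125 + 1331/39984·21952/1331 + 473/408·1 = 1/4 ✓
b·(c∘Ac): 1331/39984·(-2744/1331) + 473/408·79/473 = 1/8 ✓
b·Ac²: 1331/39984·(-686/605) + 473/408·247/2365 = 1/12 ✓
b·A²c: 473/408·17/473 = 1/24 ✓; 4 stages ⇒ order 4.

4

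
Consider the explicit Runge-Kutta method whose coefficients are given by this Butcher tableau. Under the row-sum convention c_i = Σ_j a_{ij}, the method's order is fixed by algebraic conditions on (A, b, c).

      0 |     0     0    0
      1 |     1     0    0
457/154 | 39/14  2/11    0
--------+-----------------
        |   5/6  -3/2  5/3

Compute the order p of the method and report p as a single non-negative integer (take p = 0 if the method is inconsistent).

1

b = (5/6, -3/2, 5/3)
c = (0, 1, 457/154)
Ac = (0, 0, 2/11)
Σ b_i: 5/6·1 + (-3/2)·1 + 5/3·1 = 1 ✓
b·c: (-3/2)·1 + 5/3·457/154 = 796/231 ≠ 1/2 ⇒ order 1.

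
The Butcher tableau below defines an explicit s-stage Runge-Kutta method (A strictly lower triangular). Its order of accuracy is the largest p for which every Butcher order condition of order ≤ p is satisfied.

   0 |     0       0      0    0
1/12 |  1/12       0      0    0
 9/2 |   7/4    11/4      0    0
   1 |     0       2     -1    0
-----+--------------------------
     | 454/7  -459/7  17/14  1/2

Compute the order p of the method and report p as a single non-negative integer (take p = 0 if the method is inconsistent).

2

b = (454/7, -459/7, 17/14, 1/2)
c = (0, 1/12, 9/2, 1)
Ac = (0, 0, 11/48, -13/3)
Σ b_i: 454/7·1 + (-459/7)·1 + 17/14·1 + 1/2·1 = 1 ✓
b·c: (-459/7)·1/12 + 17/14·9/2 + 1/2·1 = 1/2 ✓
b·c²: (-459/7)·1/144 + 17/14·81/4 + 1/2·1 = 2759/112 ≠ 1/3 ⇒ order 2.
b·Ac: 17/14·11/48 + 1/2·(-13/3) = -423/224 ≠ 1/6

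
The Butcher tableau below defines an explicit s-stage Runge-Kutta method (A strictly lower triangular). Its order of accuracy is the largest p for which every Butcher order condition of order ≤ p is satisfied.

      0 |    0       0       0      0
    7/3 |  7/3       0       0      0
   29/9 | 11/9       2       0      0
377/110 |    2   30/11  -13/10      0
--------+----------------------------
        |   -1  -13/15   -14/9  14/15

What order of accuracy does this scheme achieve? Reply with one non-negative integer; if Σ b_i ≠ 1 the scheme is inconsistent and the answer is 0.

0

b = (-1, -13/15, -14/9, 14/15)
c = (0, 7/3, 29/9, 377/110)
Ac = (0, 0, 14/3, 2153/990)
Σ b_i: (-1)·1 + (-13/15)·1 + (-14/9)·1 + 14/15·1 = -112/45 ≠ 1 ⇒ order 0.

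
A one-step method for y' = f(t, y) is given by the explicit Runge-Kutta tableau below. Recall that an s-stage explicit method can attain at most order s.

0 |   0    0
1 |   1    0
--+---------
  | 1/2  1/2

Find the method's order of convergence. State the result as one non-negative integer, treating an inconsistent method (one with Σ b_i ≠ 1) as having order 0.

2

b = (1/2, 1/2)
c = (0, 1)
Σ b_i: 1/2·1 + 1/2·1 = 1 ✓
b·c: 1/2·1 = 1/2 ✓; 2 stages ⇒ order 2.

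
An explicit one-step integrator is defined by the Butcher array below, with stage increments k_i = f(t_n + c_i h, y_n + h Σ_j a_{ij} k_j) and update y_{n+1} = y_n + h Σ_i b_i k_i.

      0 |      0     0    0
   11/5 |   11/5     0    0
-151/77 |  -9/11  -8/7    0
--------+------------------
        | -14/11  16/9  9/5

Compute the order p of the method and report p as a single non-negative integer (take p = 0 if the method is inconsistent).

b = (-14/11, 16/9, 9/5)
c = (0, 11/5, -151/77)
Ac = (0, 0, -88/35)
Σ b_i: (-14/11)·1 + 16/9·1 + 9/5·1 = 1141/495 ≠ 1 ⇒ order 0.

0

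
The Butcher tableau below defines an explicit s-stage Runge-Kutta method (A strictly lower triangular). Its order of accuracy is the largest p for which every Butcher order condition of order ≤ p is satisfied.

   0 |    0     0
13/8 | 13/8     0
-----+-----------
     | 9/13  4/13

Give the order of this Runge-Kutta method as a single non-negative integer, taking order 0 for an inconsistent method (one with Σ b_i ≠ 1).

2

b = (9/13, 4/13)
c = (0, 13/8)
Σ b_i: 9/13·1 + 4/13·1 = 1 ✓
b·c: 4/13·13/8 = 1/2 ✓; 2 stages ⇒ order 2.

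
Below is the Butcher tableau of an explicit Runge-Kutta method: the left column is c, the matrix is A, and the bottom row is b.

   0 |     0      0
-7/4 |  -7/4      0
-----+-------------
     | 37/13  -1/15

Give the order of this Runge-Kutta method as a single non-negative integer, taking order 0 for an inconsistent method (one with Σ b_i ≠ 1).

b = (37/13, -1/15)
c = (0, -7/4)
Σ b_i: 37/13·1 + (-1/15)·1 = 542/195 ≠ 1 ⇒ order 0.

0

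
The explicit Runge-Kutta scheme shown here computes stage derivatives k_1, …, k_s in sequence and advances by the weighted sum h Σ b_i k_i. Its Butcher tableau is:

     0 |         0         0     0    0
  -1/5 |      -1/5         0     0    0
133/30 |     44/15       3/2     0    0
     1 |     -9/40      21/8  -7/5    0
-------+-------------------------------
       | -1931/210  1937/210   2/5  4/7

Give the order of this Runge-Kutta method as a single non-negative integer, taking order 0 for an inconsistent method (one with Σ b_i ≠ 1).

b = (-1931/210, 1937/210, 2/5, 4/7)
c = (0, -1/5, 133/30, 1)
Ac = (0, 0, -3/10, -4039/600)
Σ b_i: (-1931/210)·1 + 1937/210·1 + 2/5·1 + 4/7·1 = 1 ✓
b·c: 1937/210·(-1/5) + 2/5·133/30 + 4/7·1 = 1/2 ✓
b·c²: 1937/210·1/25 + 2/5·17689/900 + 4/7·1 = 69317/7875 ≠ 1/3 ⇒ order 2.
b·Ac: 2/5·(-3/10) + 4/7·(-4039/600) = -119/30 ≠ 1/6

2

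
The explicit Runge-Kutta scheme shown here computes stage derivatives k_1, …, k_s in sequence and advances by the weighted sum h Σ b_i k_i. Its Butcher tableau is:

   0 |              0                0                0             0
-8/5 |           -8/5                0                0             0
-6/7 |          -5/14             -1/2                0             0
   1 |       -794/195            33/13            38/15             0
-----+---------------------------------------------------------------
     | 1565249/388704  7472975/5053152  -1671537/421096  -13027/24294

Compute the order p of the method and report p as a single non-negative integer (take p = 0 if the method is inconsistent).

3

b = (1565249/388704, 7472975/5053152, -1671537/421096, -13027/24294)
c = (0, -8/5, -6/7, 1)
Ac = (0, 0, 4/5, -2836/455)
Σ b_i: 1565249/388704·1 + 7472975/5053152·1 + (-1671537/421096)·1 + (-13027/24294)·1 = 1 ✓
b·c: 7472975/5053152·(-8/5) + (-1671537/421096)·(-6/7) + (-13027/24294)·1 = 1/2 ✓
b·c²: 7472975/5053152·64/25 + (-1671537/421096)·36/49 + (-13027/24294)·1 = 1/3 ✓
b·Ac: (-1671537/421096)·4/5 + (-13027/24294)·(-2836/455) = 1/6 ✓
b·c³: 7472975/5053152·(-512/125) + (-1671537/421096)·(-216/343) + (-13027/24294)·1 = -1160349/283430 ≠ 1/4 ⇒ order 3.
b·(c∘Ac): (-1671537/421096)·(-24/35) + (-13027/24294)·(-2836/455) = 368309/60735 ≠ 1/8
b·Ac²: (-1671537/421096)·(-32/25) + (-13027/24294)·133128/15925 = 423936/708575 ≠ 1/12
b·A²c: (-13027/24294)·152/75 = -990052/911025 ≠ 1/24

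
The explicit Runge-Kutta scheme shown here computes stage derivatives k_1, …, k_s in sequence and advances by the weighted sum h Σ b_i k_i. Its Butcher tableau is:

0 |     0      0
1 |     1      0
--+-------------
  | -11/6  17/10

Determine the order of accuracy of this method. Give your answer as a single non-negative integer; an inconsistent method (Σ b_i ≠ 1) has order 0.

b = (-11/6, 17/10)
c = (0, 1)
Σ b_i: (-11/6)·1 + 17/10·1 = -2/15 ≠ 1 ⇒ order 0.

0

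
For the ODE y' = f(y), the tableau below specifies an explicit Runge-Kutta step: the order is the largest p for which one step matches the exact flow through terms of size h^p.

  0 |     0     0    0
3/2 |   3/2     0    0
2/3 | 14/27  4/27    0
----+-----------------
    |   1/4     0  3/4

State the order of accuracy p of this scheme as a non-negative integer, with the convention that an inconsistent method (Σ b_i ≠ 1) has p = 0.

b = (1/4, 0, 3/4)
c = (0, 3/2, 2/3)
Ac = (0, 0, 2/9)
Σ b_i: 1/4·1 + 3/4·1 = 1 ✓
b·c: 3/4·2/3 = 1/2 ✓
b·c²: 3/4·4/9 = 1/3 ✓
b·Ac: 3/4·2/9 = 1/6 ✓; 3 stages ⇒ order 3.

3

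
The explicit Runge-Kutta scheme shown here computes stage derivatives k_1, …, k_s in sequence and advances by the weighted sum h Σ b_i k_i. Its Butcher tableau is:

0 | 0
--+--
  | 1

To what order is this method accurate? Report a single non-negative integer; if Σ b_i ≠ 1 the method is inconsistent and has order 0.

1

b = (1)
c = (0)
Σ b_i: 1·1 = 1 ✓; 1 stage ⇒ order 1.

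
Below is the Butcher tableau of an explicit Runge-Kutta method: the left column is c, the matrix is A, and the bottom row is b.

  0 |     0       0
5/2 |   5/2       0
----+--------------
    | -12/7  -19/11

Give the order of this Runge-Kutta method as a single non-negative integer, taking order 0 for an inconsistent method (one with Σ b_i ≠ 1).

0

b = (-12/7, -19/11)
c = (0, 5/2)
Σ b_i: (-12/7)·1 + (-19/11)·1 = -265/77 ≠ 1 ⇒ order 0.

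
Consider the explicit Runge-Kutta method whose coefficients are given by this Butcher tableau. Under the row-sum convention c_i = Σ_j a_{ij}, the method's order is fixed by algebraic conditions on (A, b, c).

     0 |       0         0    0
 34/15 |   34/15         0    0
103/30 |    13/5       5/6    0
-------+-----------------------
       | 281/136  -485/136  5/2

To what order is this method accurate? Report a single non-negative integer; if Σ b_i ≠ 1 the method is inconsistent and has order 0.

2

b = (281/136, -485/136, 5/2)
c = (0, 34/15, 103/30)
Ac = (0, 0, 17/9)
Σ b_i: 281/136·1 + (-485/136)·1 + 5/2·1 = 1 ✓
b·c: (-485/136)·34/15 + 5/2·103/30 = 1/2 ✓
b·c²: (-485/136)·1156/225 + 5/2·10609/900 = 4013/360 ≠ 1/3 ⇒ order 2.
b·Ac: 5/2·17/9 = 85/18 ≠ 1/6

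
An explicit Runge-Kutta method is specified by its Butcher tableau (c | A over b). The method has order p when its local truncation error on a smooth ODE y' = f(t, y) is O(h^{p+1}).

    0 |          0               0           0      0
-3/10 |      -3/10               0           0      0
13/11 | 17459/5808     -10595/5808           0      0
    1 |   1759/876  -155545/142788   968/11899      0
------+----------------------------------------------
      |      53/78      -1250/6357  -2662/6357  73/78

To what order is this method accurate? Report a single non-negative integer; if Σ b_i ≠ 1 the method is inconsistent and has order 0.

b = (53/78, -1250/6357, -2662/6357, 73/78)
c = (0, -3/10, 13/11, 1)
Ac = (0, 0, 2119/3872, 247/584)
Σ b_i: 53/78·1 + (-1250/6357)·1 + (-2662/6357)·1 + 73/78·1 = 1 ✓
b·c: (-1250/6357)·(-3/10) + (-2662/6357)·13/11 + 73/78·1 = 1/2 ✓
b·c²: (-1250/6357)·9/100 + (-2662/6357)·169/121 + 73/78·1 = 1/3 ✓
b·Ac: (-2662/6357)·2119/3872 + 73/78·247/584 = 1/6 ✓
b·c³: (-1250/6357)·(-27/1000) + (-2662/6357)·2197/1331 + 73/78·1 = 1/4 ✓
b·(c∘Ac): (-2662/6357)·27547/42592 + 73/78·247/584 = 1/8 ✓
b·Ac²: (-2662/6357)·(-6357/38720) + 73/78·91/5840 = 1/12 ✓
b·A²c: 73/78·13/292 = 1/24 ✓; 4 stages ⇒ order 4.

4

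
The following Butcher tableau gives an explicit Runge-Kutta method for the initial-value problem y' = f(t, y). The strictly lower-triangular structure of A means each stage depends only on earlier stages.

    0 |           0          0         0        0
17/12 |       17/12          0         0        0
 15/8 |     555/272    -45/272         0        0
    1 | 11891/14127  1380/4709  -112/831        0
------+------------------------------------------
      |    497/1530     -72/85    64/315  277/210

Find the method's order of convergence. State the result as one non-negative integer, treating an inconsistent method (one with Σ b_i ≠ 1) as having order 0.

4

b = (497/1530, -72/85, 64/315, 277/210)
c = (0, 17/12, 15/8, 1)
Ac = (0, 0, -15/64, 45/277)
Σ b_i: 497/1530·1 + (-72/85)·1 + 64/315·1 + 277/210·1 = 1 ✓
b·c: (-72/85)·17/12 + 64/315·15/8 + 277/210·1 = 1/2 ✓
b·c²: (-72/85)·289/144 + 64/315·225/64 + 277/210·1 = 1/3 ✓
b·Ac: 64/315·(-15/64) + 277/210·45/277 = 1/6 ✓
b·c³: (-72/85)·4913/1728 + 64/315·3375/512 + 277/210·1 = 1/4 ✓
b·(c∘Ac): 64/315·(-225/512) + 277/210·45/277 = 1/8 ✓
b·Ac²: 64/315·(-85/256) + 277/210·95/831 = 1/12 ✓
b·A²c: 277/210·35/1108 = 1/24 ✓; 4 stages ⇒ order 4.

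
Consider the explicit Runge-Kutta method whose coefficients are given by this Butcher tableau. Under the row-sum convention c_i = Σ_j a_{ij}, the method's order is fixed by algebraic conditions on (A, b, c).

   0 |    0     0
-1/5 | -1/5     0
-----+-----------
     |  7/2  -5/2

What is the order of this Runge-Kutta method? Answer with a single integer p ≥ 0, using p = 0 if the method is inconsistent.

2

b = (7/2, -5/2)
c = (0, -1/5)
Σ b_i: 7/2·1 + (-5/2)·1 = 1 ✓
b·c: (-5/2)·(-1/5) = 1/2 ✓; 2 stages ⇒ order 2.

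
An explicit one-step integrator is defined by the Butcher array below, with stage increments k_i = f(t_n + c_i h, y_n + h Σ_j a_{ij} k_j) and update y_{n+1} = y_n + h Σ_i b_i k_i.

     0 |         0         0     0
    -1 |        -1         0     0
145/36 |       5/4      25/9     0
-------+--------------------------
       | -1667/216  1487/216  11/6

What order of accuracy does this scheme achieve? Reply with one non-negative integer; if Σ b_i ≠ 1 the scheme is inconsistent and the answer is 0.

2

b = (-1667/216, 1487/216, 11/6)
c = (0, -1, 145/36)
Ac = (0, 0, -25/9)
Σ b_i: (-1667/216)·1 + 1487/216·1 + 11/6·1 = 1 ✓
b·c: 1487/216·(-1) + 11/6·145/36 = 1/2 ✓
b·c²: 1487/216·1 + 11/6·21025/1296 = 284807/7776 ≠ 1/3 ⇒ order 2.
b·Ac: 11/6·(-25/9) = -275/54 ≠ 1/6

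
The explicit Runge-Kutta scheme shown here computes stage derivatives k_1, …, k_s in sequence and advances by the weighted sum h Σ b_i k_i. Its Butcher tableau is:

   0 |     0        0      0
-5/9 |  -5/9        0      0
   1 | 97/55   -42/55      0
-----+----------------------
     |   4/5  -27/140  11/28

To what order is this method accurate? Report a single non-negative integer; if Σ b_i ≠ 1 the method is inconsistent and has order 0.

b = (4/5, -27/140, 11/28)
c = (0, -5/9, 1)
Ac = (0, 0, 14/33)
Σ b_i: 4/5·1 + (-27/140)·1 + 11/28·1 = 1 ✓
b·c: (-27/140)·(-5/9) + 11/28·1 = 1/2 ✓
b·c²: (-27/140)·25/81 + 11/28·1 = 1/3 ✓
b·Ac: 11/28·14/33 = 1/6 ✓; 3 stages ⇒ order 3.

3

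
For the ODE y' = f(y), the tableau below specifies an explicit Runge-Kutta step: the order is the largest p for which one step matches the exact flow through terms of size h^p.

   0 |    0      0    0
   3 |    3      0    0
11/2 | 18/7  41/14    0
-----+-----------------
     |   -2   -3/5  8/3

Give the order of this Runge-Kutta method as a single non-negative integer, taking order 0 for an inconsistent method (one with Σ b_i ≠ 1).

0

b = (-2, -3/5, 8/3)
c = (0, 3, 11/2)
Ac = (0, 0, 123/14)
Σ b_i: (-2)·1 + (-3/5)·1 + 8/3·1 = 1/15 ≠ 1 ⇒ order 0.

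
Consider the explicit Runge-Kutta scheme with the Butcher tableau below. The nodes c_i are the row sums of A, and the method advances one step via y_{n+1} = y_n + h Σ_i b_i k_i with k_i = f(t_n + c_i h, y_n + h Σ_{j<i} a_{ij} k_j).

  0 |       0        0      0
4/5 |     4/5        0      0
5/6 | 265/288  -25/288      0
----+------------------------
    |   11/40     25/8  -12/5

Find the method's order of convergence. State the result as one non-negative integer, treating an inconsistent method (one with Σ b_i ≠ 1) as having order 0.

b = (11/40, 25/8, -12/5)
c = (0, 4/5, 5/6)
Ac = (0, 0, -5/72)
Σ b_i: 11/40·1 + 25/8·1 + (-12/5)·1 = 1 ✓
b·c: 25/8·4/5 + (-12/5)·5/6 = 1/2 ✓
b·c²: 25/8·16/25 + (-12/5)·25/36 = 1/3 ✓
b·Ac: (-12/5)·(-5/72) = 1/6 ✓; 3 stages ⇒ order 3.

3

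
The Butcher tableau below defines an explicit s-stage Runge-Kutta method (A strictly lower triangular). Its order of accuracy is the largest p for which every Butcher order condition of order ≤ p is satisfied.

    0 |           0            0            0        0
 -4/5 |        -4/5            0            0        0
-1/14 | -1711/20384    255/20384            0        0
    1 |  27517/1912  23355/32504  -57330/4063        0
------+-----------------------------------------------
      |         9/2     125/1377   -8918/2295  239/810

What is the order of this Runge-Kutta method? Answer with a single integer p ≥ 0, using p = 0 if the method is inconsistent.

b = (9/2, 125/1377, -8918/2295, 239/810)
c = (0, -4/5, -1/14, 1)
Ac = (0, 0, -51/5096, 207/478)
Σ b_i: 9/2·1 + 125/1377·1 + (-8918/2295)·1 + 239/810·1 = 1 ✓
b·c: 125/1377·(-4/5) + (-8918/2295)·(-1/14) + 239/810·1 = 1/2 ✓
b·c²: 125/1377·16/25 + (-8918/2295)·1/196 + 239/810·1 = 1/3 ✓
b·Ac: (-8918/2295)·(-51/5096) + 239/810·207/478 = 1/6 ✓
b·c³: 125/1377·(-64/125) + (-8918/2295)·(-1/2744) + 239/810·1 = 1/4 ✓
b·(c∘Ac): (-8918/2295)·51/71344 + 239/810·207/478 = 1/8 ✓
b·Ac²: (-8918/2295)·51/6370 + 239/810·927/2390 = 1/12 ✓
b·A²c: 239/810·135/956 = 1/24 ✓; 4 stages ⇒ order 4.

4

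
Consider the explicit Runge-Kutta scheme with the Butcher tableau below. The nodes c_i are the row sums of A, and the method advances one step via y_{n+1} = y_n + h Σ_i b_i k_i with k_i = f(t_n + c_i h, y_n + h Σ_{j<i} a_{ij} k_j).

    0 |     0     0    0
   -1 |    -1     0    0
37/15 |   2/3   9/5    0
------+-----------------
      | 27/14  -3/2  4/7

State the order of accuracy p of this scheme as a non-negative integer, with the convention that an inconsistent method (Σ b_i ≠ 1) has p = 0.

1

b = (27/14, -3/2, 4/7)
c = (0, -1, 37/15)
Ac = (0, 0, -9/5)
Σ b_i: 27/14·1 + (-3/2)·1 + 4/7·1 = 1 ✓
b·c: (-3/2)·(-1) + 4/7·37/15 = 611/210 ≠ 1/2 ⇒ order 1.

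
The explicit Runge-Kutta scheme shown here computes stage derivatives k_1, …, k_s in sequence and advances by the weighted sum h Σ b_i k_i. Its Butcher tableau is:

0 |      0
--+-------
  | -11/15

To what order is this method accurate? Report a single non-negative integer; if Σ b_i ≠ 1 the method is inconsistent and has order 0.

b = (-11/15)
c = (0)
Σ b_i: (-11/15)·1 = -11/15 ≠ 1 ⇒ order 0.

0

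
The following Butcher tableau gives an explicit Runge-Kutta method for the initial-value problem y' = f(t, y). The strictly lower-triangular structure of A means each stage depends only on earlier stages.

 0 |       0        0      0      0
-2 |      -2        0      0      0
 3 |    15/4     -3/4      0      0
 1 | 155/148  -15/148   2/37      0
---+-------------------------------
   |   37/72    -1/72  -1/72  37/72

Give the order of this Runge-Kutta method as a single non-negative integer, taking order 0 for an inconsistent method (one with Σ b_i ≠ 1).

4

b = (37/72, -1/72, -1/72, 37/72)
c = (0, -2, 3, 1)
Ac = (0, 0, 3/2, 27/74)
Σ b_i: 37/72·1 + (-1/72)·1 + (-1/72)·1 + 37/72·1 = 1 ✓
b·c: (-1/72)·(-2) + (-1/72)·3 + 37/72·1 = 1/2 ✓
b·c²: (-1/72)·4 + (-1/72)·9 + 37/72·1 = 1/3 ✓
b·Ac: (-1/72)·3/2 + 37/72·27/74 = 1/6 ✓
b·c³: (-1/72)·(-8) + (-1/72)·27 + 37/72·1 = 1/4 ✓
b·(c∘Ac): (-1/72)·9/2 + 37/72·27/74 = 1/8 ✓
b·Ac²: (-1/72)·(-3) + 37/72·3/37 = 1/12 ✓
b·A²c: 37/72·3/37 = 1/24 ✓; 4 stages ⇒ order 4.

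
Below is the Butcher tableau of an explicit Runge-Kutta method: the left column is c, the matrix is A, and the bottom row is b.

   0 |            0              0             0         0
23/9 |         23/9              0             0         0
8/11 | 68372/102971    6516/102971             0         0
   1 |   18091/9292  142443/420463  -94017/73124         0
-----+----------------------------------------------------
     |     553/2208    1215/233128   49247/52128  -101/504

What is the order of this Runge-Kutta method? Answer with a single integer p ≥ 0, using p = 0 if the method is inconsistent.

b = (553/2208, 1215/233128, 49247/52128, -101/504)
c = (0, 23/9, 8/11, 1)
Ac = (0, 0, 724/4477, -7/101)
Σ b_i: 553/2208·1 + 1215/233128·1 + 49247/52128·1 + (-101/504)·1 = 1 ✓
b·c: 1215/233128·23/9 + 49247/52128·8/11 + (-101/504)·1 = 1/2 ✓
b·c²: 1215/233128·529/81 + 49247/52128·64/121 + (-101/504)·1 = 1/3 ✓
b·Ac: 49247/52128·724/4477 + (-101/504)·(-7/101) = 1/6 ✓
b·c³: 1215/233128·12167/729 + 49247/52128·512/1331 + (-101/504)·1 = 1/4 ✓
b·(c∘Ac): 49247/52128·5792/49247 + (-101/504)·(-7/101) = 1/8 ✓
b·Ac²: 49247/52128·16652/40293 + (-101/504)·1393/909 = 1/12 ✓
b·A²c: (-101/504)·(-21/101) = 1/24 ✓; 4 stages ⇒ order 4.

4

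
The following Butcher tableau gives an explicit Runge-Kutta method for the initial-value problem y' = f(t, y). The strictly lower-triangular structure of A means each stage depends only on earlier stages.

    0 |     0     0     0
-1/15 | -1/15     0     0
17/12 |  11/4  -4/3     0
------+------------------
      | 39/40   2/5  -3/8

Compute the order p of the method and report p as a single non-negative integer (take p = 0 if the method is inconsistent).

1

b = (39/40, 2/5, -3/8)
c = (0, -1/15, 17/12)
Ac = (0, 0, 4/45)
Σ b_i: 39/40·1 + 2/5·1 + (-3/8)·1 = 1 ✓
b·c: 2/5·(-1/15) + (-3/8)·17/12 = -1339/2400 ≠ 1/2 ⇒ order 1.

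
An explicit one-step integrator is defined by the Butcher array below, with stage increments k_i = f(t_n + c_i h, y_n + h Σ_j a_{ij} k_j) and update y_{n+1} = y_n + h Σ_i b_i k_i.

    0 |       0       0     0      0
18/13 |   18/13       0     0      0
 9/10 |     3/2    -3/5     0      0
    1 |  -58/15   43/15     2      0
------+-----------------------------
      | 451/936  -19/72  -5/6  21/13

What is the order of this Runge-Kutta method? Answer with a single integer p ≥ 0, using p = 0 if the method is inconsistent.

b = (451/936, -19/72, -5/6, 21/13)
c = (0, 18/13, 9/10, 1)
Ac = (0, 0, -54/65, 75/13)
Σ b_i: 451/936·1 + (-19/72)·1 + (-5/6)·1 + 21/13·1 = 1 ✓
b·c: (-19/72)·18/13 + (-5/6)·9/10 + 21/13·1 = 1/2 ✓
b·c²: (-19/72)·324/169 + (-5/6)·81/100 + 21/13·1 = 2937/6760 ≠ 1/3 ⇒ order 2.
b·Ac: (-5/6)·(-54/65) + 21/13·75/13 = 1692/169 ≠ 1/6

2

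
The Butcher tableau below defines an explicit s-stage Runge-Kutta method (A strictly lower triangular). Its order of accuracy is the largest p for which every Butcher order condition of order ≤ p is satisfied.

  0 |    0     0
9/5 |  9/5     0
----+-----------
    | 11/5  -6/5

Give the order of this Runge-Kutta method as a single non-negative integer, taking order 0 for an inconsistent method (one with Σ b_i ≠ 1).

b = (11/5, -6/5)
c = (0, 9/5)
Σ b_i: 11/5·1 + (-6/5)·1 = 1 ✓
b·c: (-6/5)·9/5 = -54/25 ≠ 1/2 ⇒ order 1.

1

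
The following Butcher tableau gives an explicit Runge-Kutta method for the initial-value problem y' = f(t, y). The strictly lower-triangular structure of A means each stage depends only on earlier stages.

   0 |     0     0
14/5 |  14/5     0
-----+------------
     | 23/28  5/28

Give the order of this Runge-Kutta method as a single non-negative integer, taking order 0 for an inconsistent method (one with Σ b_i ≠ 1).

b = (23/28, 5/28)
c = (0, 14/5)
Σ b_i: 23/28·1 + 5/28·1 = 1 ✓
b·c: 5/28·14/5 = 1/2 ✓; 2 stages ⇒ order 2.

2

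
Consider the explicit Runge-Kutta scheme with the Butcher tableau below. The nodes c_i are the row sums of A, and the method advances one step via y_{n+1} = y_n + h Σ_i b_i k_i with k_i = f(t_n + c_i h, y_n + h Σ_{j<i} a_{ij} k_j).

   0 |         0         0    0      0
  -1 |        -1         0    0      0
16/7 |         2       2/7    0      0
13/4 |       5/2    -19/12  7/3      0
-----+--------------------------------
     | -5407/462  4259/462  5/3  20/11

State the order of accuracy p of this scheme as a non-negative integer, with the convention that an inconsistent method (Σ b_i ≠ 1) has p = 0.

b = (-5407/462, 4259/462, 5/3, 20/11)
c = (0, -1, 16/7, 13/4)
Ac = (0, 0, -2/7, 83/12)
Σ b_i: (-5407/462)·1 + 4259/462·1 + 5/3·1 + 20/11·1 = 1 ✓
b·c: 4259/462·(-1) + 5/3·16/7 + 20/11·13/4 = 1/2 ✓
b·c²: 4259/462·1 + 5/3·256/49 + 20/11·169/16 = 240161/6468 ≠ 1/3 ⇒ order 2.
b·Ac: 5/3·(-2/7) + 20/11·83/12 = 2795/231 ≠ 1/6

2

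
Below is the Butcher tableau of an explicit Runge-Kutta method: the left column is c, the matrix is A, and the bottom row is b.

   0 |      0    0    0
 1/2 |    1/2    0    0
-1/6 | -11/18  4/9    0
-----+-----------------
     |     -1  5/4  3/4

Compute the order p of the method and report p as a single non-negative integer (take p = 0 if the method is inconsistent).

b = (-1, 5/4, 3/4)
c = (0, 1/2, -1/6)
Ac = (0, 0, 2/9)
Σ b_i: (-1)·1 + 5/4·1 + 3/4·1 = 1 ✓
b·c: 5/4·1/2 + 3/4·(-1/6) = 1/2 ✓
b·c²: 5/4·1/4 + 3/4·1/36 = 1/3 ✓
b·Ac: 3/4·2/9 = 1/6 ✓; 3 stages ⇒ order 3.

3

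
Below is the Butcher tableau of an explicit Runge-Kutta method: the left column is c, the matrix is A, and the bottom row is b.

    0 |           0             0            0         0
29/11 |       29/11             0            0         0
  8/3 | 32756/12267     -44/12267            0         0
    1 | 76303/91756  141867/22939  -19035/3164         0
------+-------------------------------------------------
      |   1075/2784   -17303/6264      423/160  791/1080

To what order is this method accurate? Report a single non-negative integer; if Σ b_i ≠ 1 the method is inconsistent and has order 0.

4

b = (1075/2784, -17303/6264, 423/160, 791/1080)
c = (0, 29/11, 8/3, 1)
Ac = (0, 0, -4/423, 207/791)
Σ b_i: 1075/2784·1 + (-17303/6264)·1 + 423/160·1 + 791/1080·1 = 1 ✓
b·c: (-17303/6264)·29/11 + 423/160·8/3 + 791/1080·1 = 1/2 ✓
b·c²: (-17303/6264)·841/121 + 423/160·64/9 + 791/1080·1 = 1/3 ✓
b·Ac: 423/160·(-4/423) + 791/1080·207/791 = 1/6 ✓
b·c³: (-17303/6264)·24389/1331 + 423/160·512/27 + 791/1080·1 = 1/4 ✓
b·(c∘Ac): 423/160·(-32/1269) + 791/1080·207/791 = 1/8 ✓
b·Ac²: 423/160·(-116/4653) + 791/1080·1773/8701 = 1/12 ✓
b·A²c: 791/1080·45/791 = 1/24 ✓; 4 stages ⇒ order 4.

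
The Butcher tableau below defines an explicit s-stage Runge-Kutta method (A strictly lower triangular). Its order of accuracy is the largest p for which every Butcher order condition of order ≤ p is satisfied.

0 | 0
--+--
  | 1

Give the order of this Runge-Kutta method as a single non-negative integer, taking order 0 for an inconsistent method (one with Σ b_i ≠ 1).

1

b = (1)
c = (0)
Σ b_i: 1·1 = 1 ✓; 1 stage ⇒ order 1.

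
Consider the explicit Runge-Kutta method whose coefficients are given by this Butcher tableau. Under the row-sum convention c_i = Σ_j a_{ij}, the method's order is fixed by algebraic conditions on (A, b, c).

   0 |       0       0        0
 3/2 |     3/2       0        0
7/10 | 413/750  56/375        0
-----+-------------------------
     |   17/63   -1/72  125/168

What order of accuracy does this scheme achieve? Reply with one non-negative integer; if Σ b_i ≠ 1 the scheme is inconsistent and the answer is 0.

3

b = (17/63, -1/72, 125/168)
c = (0, 3/2, 7/10)
Ac = (0, 0, 28/125)
Σ b_i: 17/63·1 + (-1/72)·1 + 125/168·1 = 1 ✓
b·c: (-1/72)·3/2 + 125/168·7/10 = 1/2 ✓
b·c²: (-1/72)·9/4 + 125/168·49/100 = 1/3 ✓
b·Ac: 125/168·28/125 = 1/6 ✓; 3 stages ⇒ order 3.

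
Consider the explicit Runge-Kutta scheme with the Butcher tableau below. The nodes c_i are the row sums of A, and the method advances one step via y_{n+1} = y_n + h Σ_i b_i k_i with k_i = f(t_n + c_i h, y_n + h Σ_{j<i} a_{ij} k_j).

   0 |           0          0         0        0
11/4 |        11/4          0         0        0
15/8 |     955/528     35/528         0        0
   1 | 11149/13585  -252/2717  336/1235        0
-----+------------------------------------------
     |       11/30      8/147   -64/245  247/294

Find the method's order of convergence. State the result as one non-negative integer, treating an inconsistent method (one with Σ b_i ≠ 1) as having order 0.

b = (11/30, 8/147, -64/245, 247/294)
c = (0, 11/4, 15/8, 1)
Ac = (0, 0, 35/192, 63/247)
Σ b_i: 11/30·1 + 8/147·1 + (-64/245)·1 + 247/294·1 = 1 ✓
b·c: 8/147·11/4 + (-64/245)·15/8 + 247/294·1 = 1/2 ✓
b·c²: 8/147·121/16 + (-64/245)·225/64 + 247/294·1 = 1/3 ✓
b·Ac: (-64/245)·35/192 + 247/294·63/247 = 1/6 ✓
b·c³: 8/147·1331/64 + (-64/245)·3375/512 + 247/294·1 = 1/4 ✓
b·(c∘Ac): (-64/245)·175/512 + 247/294·63/247 = 1/8 ✓
b·Ac²: (-64/245)·385/768 + 247/294·63/247 = 1/12 ✓
b·A²c: 247/294·49/988 = 1/24 ✓; 4 stages ⇒ order 4.

4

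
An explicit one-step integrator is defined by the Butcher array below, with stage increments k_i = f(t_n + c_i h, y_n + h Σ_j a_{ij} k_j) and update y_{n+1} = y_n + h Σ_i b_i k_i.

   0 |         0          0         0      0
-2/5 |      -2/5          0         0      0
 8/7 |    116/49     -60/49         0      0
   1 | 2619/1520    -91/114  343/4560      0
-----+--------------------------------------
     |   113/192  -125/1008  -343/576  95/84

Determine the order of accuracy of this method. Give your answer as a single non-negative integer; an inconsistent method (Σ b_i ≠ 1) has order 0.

b = (113/192, -125/1008, -343/576, 95/84)
c = (0, -2/5, 8/7, 1)
Ac = (0, 0, 24/49, 77/190)
Σ b_i: 113/192·1 + (-125/1008)·1 + (-343/576)·1 + 95/84·1 = 1 ✓
b·c: (-125/1008)·(-2/5) + (-343/576)·8/7 + 95/84·1 = 1/2 ✓
b·c²: (-125/1008)·4/25 + (-343/576)·64/49 + 95/84·1 = 1/3 ✓
b·Ac: (-343/576)·24/49 + 95/84·77/190 = 1/6 ✓
b·c³: (-125/1008)·(-8/125) + (-343/576)·512/343 + 95/84·1 = 1/4 ✓
b·(c∘Ac): (-343/576)·192/343 + 95/84·77/190 = 1/8 ✓
b·Ac²: (-343/576)·(-48/245) + 95/84·(-14/475) = 1/12 ✓
b·A²c: 95/84·7/190 = 1/24 ✓; 4 stages ⇒ order 4.

4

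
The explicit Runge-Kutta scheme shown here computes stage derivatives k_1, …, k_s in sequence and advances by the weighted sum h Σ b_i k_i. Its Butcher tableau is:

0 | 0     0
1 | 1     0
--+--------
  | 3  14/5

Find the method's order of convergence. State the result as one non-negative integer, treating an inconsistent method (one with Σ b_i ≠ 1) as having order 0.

b = (3, 14/5)
c = (0, 1)
Σ b_i: 3·1 + 14/5·1 = 29/5 ≠ 1 ⇒ order 0.

0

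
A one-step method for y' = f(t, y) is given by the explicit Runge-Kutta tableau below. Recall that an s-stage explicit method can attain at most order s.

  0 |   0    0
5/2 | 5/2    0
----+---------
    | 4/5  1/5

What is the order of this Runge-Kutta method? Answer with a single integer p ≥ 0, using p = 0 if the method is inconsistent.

b = (4/5, 1/5)
c = (0, 5/2)
Σ b_i: 4/5·1 + 1/5·1 = 1 ✓
b·c: 1/5·5/2 = 1/2 ✓; 2 stages ⇒ order 2.

2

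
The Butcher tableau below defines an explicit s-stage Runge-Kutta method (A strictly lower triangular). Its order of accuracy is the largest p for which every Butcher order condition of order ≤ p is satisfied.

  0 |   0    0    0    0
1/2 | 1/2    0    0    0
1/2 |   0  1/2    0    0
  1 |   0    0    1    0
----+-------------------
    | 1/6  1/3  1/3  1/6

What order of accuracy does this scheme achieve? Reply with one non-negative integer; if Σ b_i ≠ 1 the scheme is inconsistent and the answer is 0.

4

b = (1/6, 1/3, 1/3, 1/6)
c = (0, 1/2, 1/2, 1)
Ac = (0, 0, 1/4, 1/2)
Σ b_i: 1/6·1 + 1/3·1 + 1/3·1 + 1/6·1 = 1 ✓
b·c: 1/3·1/2 + 1/3·1/2 + 1/6·1 = 1/2 ✓
b·c²: 1/3·1/4 + 1/3·1/4 + 1/6·1 = 1/3 ✓
b·Ac: 1/3·1/4 + 1/6·1/2 = 1/6 ✓
b·c³: 1/3·1/8 + 1/3·1/8 + 1/6·1 = 1/4 ✓
b·(c∘Ac): 1/3·1/8 + 1/6·1/2 = 1/8 ✓
b·Ac²: 1/3·1/8 + 1/6·1/4 = 1/12 ✓
b·A²c: 1/6·1/4 = 1/24 ✓; 4 stages ⇒ order 4.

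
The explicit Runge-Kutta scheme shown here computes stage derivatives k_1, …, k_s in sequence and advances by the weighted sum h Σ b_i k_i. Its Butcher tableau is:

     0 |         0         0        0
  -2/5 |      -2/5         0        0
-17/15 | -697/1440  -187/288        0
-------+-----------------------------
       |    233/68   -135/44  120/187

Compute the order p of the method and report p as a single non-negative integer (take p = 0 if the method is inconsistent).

3

b = (233/68, -135/44, 120/187)
c = (0, -2/5, -17/15)
Ac = (0, 0, 187/720)
Σ b_i: 233/68·1 + (-135/44)·1 + 120/187·1 = 1 ✓
b·c: (-135/44)·(-2/5) + 120/187·(-17/15) = 1/2 ✓
b·c²: (-135/44)·4/25 + 120/187·289/225 = 1/3 ✓
b·Ac: 120/187·187/720 = 1/6 ✓; 3 stages ⇒ order 3.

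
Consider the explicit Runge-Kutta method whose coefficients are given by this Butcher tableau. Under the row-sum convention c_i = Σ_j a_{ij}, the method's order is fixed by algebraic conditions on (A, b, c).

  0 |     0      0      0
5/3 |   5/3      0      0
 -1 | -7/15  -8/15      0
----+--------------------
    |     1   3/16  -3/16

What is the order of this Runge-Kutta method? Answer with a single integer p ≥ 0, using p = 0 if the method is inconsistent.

b = (1, 3/16, -3/16)
c = (0, 5/3, -1)
Ac = (0, 0, -8/9)
Σ b_i: 1·1 + 3/16·1 + (-3/16)·1 = 1 ✓
b·c: 3/16·5/3 + (-3/16)·(-1) = 1/2 ✓
b·c²: 3/16·25/9 + (-3/16)·1 = 1/3 ✓
b·Ac: (-3/16)·(-8/9) = 1/6 ✓; 3 stages ⇒ order 3.

3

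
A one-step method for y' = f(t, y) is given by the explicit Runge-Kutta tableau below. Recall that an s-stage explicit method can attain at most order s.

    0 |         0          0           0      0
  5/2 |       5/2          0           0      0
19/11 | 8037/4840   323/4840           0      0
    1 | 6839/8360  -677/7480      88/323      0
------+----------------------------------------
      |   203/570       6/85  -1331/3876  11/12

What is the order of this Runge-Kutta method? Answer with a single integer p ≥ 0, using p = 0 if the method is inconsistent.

b = (203/570, 6/85, -1331/3876, 11/12)
c = (0, 5/2, 19/11, 1)
Ac = (0, 0, 323/1936, 43/176)
Σ b_i: 203/570·1 + 6/85·1 + (-1331/3876)·1 + 11/12·1 = 1 ✓
b·c: 6/85·5/2 + (-1331/3876)·19/11 + 11/12·1 = 1/2 ✓
b·c²: 6/85·25/4 + (-1331/3876)·361/121 + 11/12·1 = 1/3 ✓
b·Ac: (-1331/3876)·323/1936 + 11/12·43/176 = 1/6 ✓
b·c³: 6/85·125/8 + (-1331/3876)·6859/1331 + 11/12·1 = 1/4 ✓
b·(c∘Ac): (-1331/3876)·6137/21296 + 11/12·43/176 = 1/8 ✓
b·Ac²: (-1331/3876)·1615/3872 + 11/12·87/352 = 1/12 ✓
b·A²c: 11/12·1/22 = 1/24 ✓; 4 stages ⇒ order 4.

4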